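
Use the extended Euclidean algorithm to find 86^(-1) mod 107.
Extended GCD: 86(-51) + 107(41) = 1. So 86^(-1) ≡ 56 ≡ 56 (mod 107). Verify: 86 × 56 = 4816 ≡ 1 (mod 107)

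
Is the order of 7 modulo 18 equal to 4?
No, the actual order is 3, not 4.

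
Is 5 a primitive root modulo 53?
Yes

To verify, check if 5^(52/q) ≢ 1 (mod 53) for each prime divisor q of 52
Divisors of 52 = 52: [1, 2, 4, 13, 26, 52]
  5^(52/2) = 5^26 ≡ 52 (mod 53)
  5^(52/13) = 5^4 ≡ 42 (mod 53)
Conclusion: 5 is a primitive root modulo 53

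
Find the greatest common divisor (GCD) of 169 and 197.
1

Using the Euclidean algorithm:
169 = 0 × 197 + 169
197 = 1 × 169 + 28
169 = 6 × 28 + 1
28 = 28 × 1 + 0

GCD(169, 197) = 1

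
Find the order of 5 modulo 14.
Powers of 5 mod 14: 5^1≡5, 5^2≡11, 5^3≡13, 5^4≡9, 5^5≡3, 5^6≡1. Order = 6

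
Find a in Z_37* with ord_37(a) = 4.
6 has order 4 mod 37 since 6^{4} ≡ 1 (mod 37) and no smaller power works.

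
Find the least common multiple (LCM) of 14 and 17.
238

First find GCD(14, 17) using the Euclidean algorithm:
14 = 0 × 17 + 14
17 = 1 × 14 + 3
14 = 4 × 3 + 2
3 = 1 × 2 + 1
2 = 2 × 1 + 0
GCD(14, 17) = 1

LCM formula: LCM(a, b) = (a × b) / GCD(a, b)
LCM(14, 17) = (14 × 17) / 1
LCM(14, 17) = 238 / 1
LCM(14, 17) = 238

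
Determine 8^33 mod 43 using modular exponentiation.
Using repeated squaring. 33 = 32 + 1 (binary 100001). Repeated squaring mod 43: 8^1 ≡ 8; 8^2 ≡ 8² = 64 ≡ 21; 8^4 ≡ 21² = 441 ≡ 11; 8^8 ≡ 11² = 121 ≡ 35; 8^16 ≡ 35² = 1225 ≡ 21; 8^32 ≡ 21² = 441 ≡ 11. Multiply: 8^33 = 8^32 × 8^1 ≡ 11 × 8 (mod 43): 11 × 8 = 88 ≡ 2. So 8^33 ≡ 2 (mod 43).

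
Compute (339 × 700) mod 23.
9

(339 × 700) = 237300
237300 mod 23 = 9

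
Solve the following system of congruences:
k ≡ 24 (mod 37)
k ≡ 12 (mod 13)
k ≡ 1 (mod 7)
246

Using the Chinese Remainder Theorem:
M = product of moduli = 3367
For equation 1: M_1 = 91, 91 ≡ 17 (mod 37), inverse of 91 mod 37 is 24 (check: 17 × 24 = 408 ≡ 1 (mod 37))
For equation 2: M_2 = 259, 259 ≡ 12 (mod 13), inverse of 259 mod 13 is 12 (check: 12 × 12 = 144 ≡ 1 (mod 13))
For equation 3: M_3 = 481, 481 ≡ 5 (mod 7), inverse of 481 mod 7 is 3 (check: 5 × 3 = 15 ≡ 1 (mod 7))
Combine: k ≡ Σ r_i×M_i×(M_i⁻¹ mod m_i) = 24×91×24 + 12×259×12 + 1×481×3 = 52416 + 37296 + 1443 = 91155
91155 mod 3367 = 246
k ≡ 246 (mod 3367)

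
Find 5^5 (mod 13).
5 = 4 + 1 (binary 101). Repeated squaring mod 13: 5^1 ≡ 5; 5^2 ≡ 5² = 25 ≡ 12; 5^4 ≡ 12² = 144 ≡ 1. Multiply: 5^5 = 5^4 × 5^1 ≡ 1 × 5 (mod 13): 1 × 5 = 5 ≡ 5. So 5^5 ≡ 5 (mod 13).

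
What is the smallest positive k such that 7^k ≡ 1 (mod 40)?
Powers of 7 mod 40: 7^1≡7, 7^2≡9, 7^3≡23, 7^4≡1. Order = 4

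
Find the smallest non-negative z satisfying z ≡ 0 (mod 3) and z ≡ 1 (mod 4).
M = 3 × 4 = 12. M₁ = 4, y₁ ≡ 1 (mod 3). M₂ = 3, y₂ ≡ 3 (mod 4). z = 0×4×1 + 1×3×3 ≡ 9 (mod 12)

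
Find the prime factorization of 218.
2 × 109

Divide by primes starting from smallest:
218 ÷ 2 = 109
109 ÷ 109 = 1

218 = 2 × 109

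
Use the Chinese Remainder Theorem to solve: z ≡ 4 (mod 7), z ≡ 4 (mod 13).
M = 7 × 13 = 91. M₁ = 13, y₁ ≡ 6 (mod 7). M₂ = 7, y₂ ≡ 2 (mod 13). z = 4×13×6 + 4×7×2 ≡ 4 (mod 91)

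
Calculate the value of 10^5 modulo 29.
5 = 4 + 1 (binary 101). Repeated squaring mod 29: 10^1 ≡ 10; 10^2 ≡ 10² = 100 ≡ 13; 10^4 ≡ 13² = 169 ≡ 24. Multiply: 10^5 = 10^4 × 10^1 ≡ 24 × 10 (mod 29): 24 × 10 = 240 ≡ 8. So 10^5 ≡ 8 (mod 29).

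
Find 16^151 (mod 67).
Using Fermat: 16^{66} ≡ 1 (mod 67). 151 ≡ 19 (mod 66). So 16^{151} ≡ 16^{19} ≡ 19 (mod 67)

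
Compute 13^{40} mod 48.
1

Using successive squaring:
Binary expansion of 40: 101000
Powers of 13 mod 48 (each is the square of the previous):
  13^1 ≡ 13 (mod 48)
  13^2 ≡ 13² = 169 ≡ 25 (mod 48)
  13^4 ≡ 25² = 625 ≡ 1 (mod 48)
  13^8 ≡ 1² = 1 ≡ 1 (mod 48)
  13^16 ≡ 1² = 1 ≡ 1 (mod 48)
  13^32 ≡ 1² = 1 ≡ 1 (mod 48)
40 = 32 + 8, so 13^40 = 13^32 × 13^8 ≡ 1 × 1 (mod 48)
Multiplying step by step:
  1 × 1 = 1 ≡ 1 (mod 48)
Result: 13^40 ≡ 1 (mod 48)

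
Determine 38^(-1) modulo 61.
38^(-1) ≡ 53 (mod 61). Verification: 38 × 53 = 2014 ≡ 1 (mod 61)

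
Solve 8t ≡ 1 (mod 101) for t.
38

Using Extended Euclidean Algorithm:
gcd(8, 101) = 1
Bezout coefficients: 8 × 38 + 101 × -3 = 1
So 8 × 38 ≡ 1 (mod 101)
The inverse is 38 mod 101 = 38
Verification: 8 × 38 = 304 = 3 × 101 + 1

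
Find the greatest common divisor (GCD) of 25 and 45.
5

Using the Euclidean algorithm:
25 = 0 × 45 + 25
45 = 1 × 25 + 20
25 = 1 × 20 + 5
20 = 4 × 5 + 0

GCD(25, 45) = 5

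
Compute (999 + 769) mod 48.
40

(999 + 769) = 1768
1768 mod 48 = 40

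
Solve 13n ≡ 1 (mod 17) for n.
4

Using Extended Euclidean Algorithm:
gcd(13, 17) = 1
Bezout coefficients: 13 × 4 + 17 × -3 = 1
So 13 × 4 ≡ 1 (mod 17)
The inverse is 4 mod 17 = 4
Verification: 13 × 4 = 52 = 3 × 17 + 1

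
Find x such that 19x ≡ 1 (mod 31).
19^(-1) ≡ 18 (mod 31). Verification: 19 × 18 = 342 ≡ 1 (mod 31)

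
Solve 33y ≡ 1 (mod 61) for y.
37

Using Extended Euclidean Algorithm:
gcd(33, 61) = 1
Bezout coefficients: 33 × -24 + 61 × 13 = 1
So 33 × -24 ≡ 1 (mod 61)
The inverse is -24 mod 61 = 37
Verification: 33 × 37 = 1221 = 20 × 61 + 1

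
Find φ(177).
116

Prime factorization: 177 = 3 × 59
Using the formula φ(n) = n × Π(1 - 1/p) for each prime factor p:
φ(177) = 177 × (1 - 1/3) × (1 - 1/59)
φ(177) = 116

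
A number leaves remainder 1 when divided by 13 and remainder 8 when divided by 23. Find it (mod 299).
M = 13 × 23 = 299. M₁ = 23, y₁ ≡ 4 (mod 13). M₂ = 13, y₂ ≡ 16 (mod 23). x = 1×23×4 + 8×13×16 ≡ 261 (mod 299)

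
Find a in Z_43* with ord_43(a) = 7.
4 has order 7 mod 43 since 4^{7} ≡ 1 (mod 43) and no smaller power works.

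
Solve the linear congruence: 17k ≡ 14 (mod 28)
14

Since gcd(17, 28) = 1 divides 14, a solution exists.
Multiply both sides by the inverse of 17 mod 28:
  17^(-1) mod 28 = 5
  x ≡ 5 × 14 ≡ 70 ≡ 14 (mod 28)
Verification: 17 × 14 = 238 = 8 × 28 + 14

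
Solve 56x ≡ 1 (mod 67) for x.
56^(-1) ≡ 6 (mod 67). Verification: 56 × 6 = 336 ≡ 1 (mod 67)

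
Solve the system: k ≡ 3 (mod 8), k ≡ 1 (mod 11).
M = 8 × 11 = 88. M₁ = 11, y₁ ≡ 3 (mod 8). M₂ = 8, y₂ ≡ 7 (mod 11). k = 3×11×3 + 1×8×7 ≡ 67 (mod 88)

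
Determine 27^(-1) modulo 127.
27^(-1) ≡ 80 (mod 127). Verification: 27 × 80 = 2160 ≡ 1 (mod 127)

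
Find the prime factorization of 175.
5^2 × 7

Divide by primes starting from smallest:
175 ÷ 5 = 35
35 ÷ 5 = 7
7 ÷ 7 = 1

175 = 5^2 × 7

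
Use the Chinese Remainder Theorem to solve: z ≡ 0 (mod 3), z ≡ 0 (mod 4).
M = 3 × 4 = 12. M₁ = 4, y₁ ≡ 1 (mod 3). M₂ = 3, y₂ ≡ 3 (mod 4). z = 0×4×1 + 0×3×3 ≡ 0 (mod 12)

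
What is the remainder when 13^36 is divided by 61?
Using repeated squaring. 36 = 32 + 4 (binary 100100). Repeated squaring mod 61: 13^1 ≡ 13; 13^2 ≡ 13² = 169 ≡ 47; 13^4 ≡ 47² = 2209 ≡ 13; 13^8 ≡ 13² = 169 ≡ 47; 13^16 ≡ 47² = 2209 ≡ 13; 13^32 ≡ 13² = 169 ≡ 47. Multiply: 13^36 = 13^32 × 13^4 ≡ 47 × 13 (mod 61): 47 × 13 = 611 ≡ 1. So 13^36 ≡ 1 (mod 61).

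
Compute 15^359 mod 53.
Using Fermat: 15^{52} ≡ 1 (mod 53). 359 ≡ 47 (mod 52). So 15^{359} ≡ 15^{47} ≡ 47 (mod 53)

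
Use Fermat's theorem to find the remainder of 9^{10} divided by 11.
1

By Fermat's Little Theorem, a^(p-1) ≡ 1 (mod p) for prime p and gcd(a, p) = 1
Here p = 11, so 9^10 ≡ 1 (mod 11)
We can reduce the exponent: 10 mod 10 = 0
So 9^10 ≡ 9^0 (mod 11)
Computing: 9^0 mod 11 = 1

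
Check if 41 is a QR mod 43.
By Euler's criterion: 41^{21} ≡ 1 (mod 43). Since this equals 1, 41 is a QR.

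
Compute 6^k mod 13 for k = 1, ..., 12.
g^1, g^2, ..., g^{12} mod 13: {6, 10, 8, 9, 2, 12, 7, 3, 5, 4, 11, 1}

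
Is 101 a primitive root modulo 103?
Yes

To verify, check if 101^(102/q) ≢ 1 (mod 103) for each prime divisor q of 102
Divisors of 102 = 102: [1, 2, 3, 6, 17, 34, 51, 102]
  101^(102/17) = 101^6 ≡ 64 (mod 103)
  101^(102/2) = 101^51 ≡ 102 (mod 103)
  101^(102/3) = 101^34 ≡ 46 (mod 103)
Conclusion: 101 is a primitive root modulo 103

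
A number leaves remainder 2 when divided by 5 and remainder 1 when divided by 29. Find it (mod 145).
M = 5 × 29 = 145. M₁ = 29, y₁ ≡ 4 (mod 5). M₂ = 5, y₂ ≡ 6 (mod 29). y = 2×29×4 + 1×5×6 ≡ 117 (mod 145)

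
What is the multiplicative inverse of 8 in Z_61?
23

Using Extended Euclidean Algorithm:
gcd(8, 61) = 1
Bezout coefficients: 8 × 23 + 61 × -3 = 1
So 8 × 23 ≡ 1 (mod 61)
The inverse is 23 mod 61 = 23
Verification: 8 × 23 = 184 = 3 × 61 + 1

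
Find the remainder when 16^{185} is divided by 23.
By Fermat: 16^{22} ≡ 1 (mod 23). 185 = 8×22 + 9. So 16^{185} ≡ 16^{9} ≡ 8 (mod 23)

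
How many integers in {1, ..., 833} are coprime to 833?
672

Prime factorization: 833 = 7^2 × 17
Using the formula φ(n) = n × Π(1 - 1/p) for each prime factor p:
φ(833) = 833 × (1 - 1/7) × (1 - 1/17)
φ(833) = 672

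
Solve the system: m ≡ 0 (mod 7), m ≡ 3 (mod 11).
M = 7 × 11 = 77. M₁ = 11, y₁ ≡ 2 (mod 7). M₂ = 7, y₂ ≡ 8 (mod 11). m = 0×11×2 + 3×7×8 ≡ 14 (mod 77)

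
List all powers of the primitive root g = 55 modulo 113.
g^1, g^2, ..., g^{112} mod 113: {55, 87, 39, 111, 3, 52, 35, 4, 107, 9, 43, 105, 12, 95, 27, 16, 89, 36, 59, 81, 48, 41, 108, 64, 17, 31, 10, 98, 79, 51, 93, 30, 68, 11, 40, 53, 90, 91, 33, 7, 46, 44, 47, 99, 21, 25, 19, 28, 71, 63, 75, 57, 84, 100, 76, 112, 58, 26, 74, 2, 110, 61, 78, 109, 6, 104, 70, 8, 101, 18, 86, 97, 24, 77, 54, 32, 65, 72, 5, 49, 96, 82, 103, 15, 34, 62, 20, 83, 45, 102, 73, 60, 23, 22, 80, 106, 67, 69, 66, 14, 92, 88, 94, 85, 42, 50, 38, 56, 29, 13, 37, 1}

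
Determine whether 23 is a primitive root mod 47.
p - 1 = 46 has prime divisors 2, 23. Check 23^(46/q) mod 47 for each: 23^(46/2) = 23^23 ≡ 46, 23^(46/23) = 23^2 ≡ 12 (mod 47). None of these is 1, so 23 has order 46 = φ(47), so it is a primitive root mod 47.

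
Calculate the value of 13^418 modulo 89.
Using Fermat: 13^{88} ≡ 1 (mod 89). 418 ≡ 66 (mod 88). So 13^{418} ≡ 13^{66} ≡ 34 (mod 89)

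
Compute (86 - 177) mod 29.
25

(86 - 177) = -91
-91 mod 29 = 25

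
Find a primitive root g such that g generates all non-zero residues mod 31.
p - 1 = 30 has prime divisors 2, 3, 5. h is a primitive root mod 31 iff h^(30/q) ≢ 1 (mod 31) for each such q.
h = 2: 2^15 ≡ 1, 2^10 ≡ 1, 2^6 ≡ 2 (mod 31); 2^15 ≡ 1, so not a primitive root.
h = 3: 3^15 ≡ 30, 3^10 ≡ 25, 3^6 ≡ 16 (mod 31); none is 1, so 3 has order 30 and is a primitive root.
The smallest primitive root mod 31 is g = 3.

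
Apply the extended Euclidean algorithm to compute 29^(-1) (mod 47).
Extended GCD: 29(13) + 47(-8) = 1. So 29^(-1) ≡ 13 ≡ 13 (mod 47). Verify: 29 × 13 = 377 ≡ 1 (mod 47)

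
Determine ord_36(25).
Powers of 25 mod 36: 25^1≡25, 25^2≡13, 25^3≡1. Order = 3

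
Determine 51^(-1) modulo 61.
51^(-1) ≡ 6 (mod 61). Verification: 51 × 6 = 306 ≡ 1 (mod 61)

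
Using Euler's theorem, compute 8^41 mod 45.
By Euler: 8^{24} ≡ 1 (mod 45) since gcd(8, 45) = 1. 41 = 1×24 + 17. So 8^{41} ≡ 8^{17} ≡ 8 (mod 45)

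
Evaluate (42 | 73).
(42/73) = 42^{36} mod 73 = -1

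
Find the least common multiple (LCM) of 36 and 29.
1044

First find GCD(36, 29) using the Euclidean algorithm:
36 = 1 × 29 + 7
29 = 4 × 7 + 1
7 = 7 × 1 + 0
GCD(36, 29) = 1

LCM formula: LCM(a, b) = (a × b) / GCD(a, b)
LCM(36, 29) = (36 × 29) / 1
LCM(36, 29) = 1044 / 1
LCM(36, 29) = 1044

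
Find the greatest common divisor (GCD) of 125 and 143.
1

Using the Euclidean algorithm:
125 = 0 × 143 + 125
143 = 1 × 125 + 18
125 = 6 × 18 + 17
18 = 1 × 17 + 1
17 = 17 × 1 + 0

GCD(125, 143) = 1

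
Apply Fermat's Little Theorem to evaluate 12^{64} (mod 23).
4

By Fermat's Little Theorem, a^(p-1) ≡ 1 (mod p) for prime p and gcd(a, p) = 1
Here p = 23, so 12^22 ≡ 1 (mod 23)
We can reduce the exponent: 64 mod 22 = 20
So 12^64 ≡ 12^20 (mod 23)
Computing: 12^20 mod 23 = 4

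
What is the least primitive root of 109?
6

A primitive root g modulo p has order p-1 = 108
Prime divisors of 108: [2, 3]
g is a primitive root iff g^(108/q) ≢ 1 (mod 109) for each prime divisor q
Testing small values:
  g = 2: 2^54 ≡ 108, 2^36 ≡ 1 (mod 109) → 2^36 ≡ 1, not primitive root
  g = 3: 3^54 ≡ 1, 3^36 ≡ 63 (mod 109) → 3^54 ≡ 1, not primitive root
  g = 4: 4^54 ≡ 1, 4^36 ≡ 1 (mod 109) → 4^54 ≡ 1, not primitive root
  g = 5: 5^54 ≡ 1, 5^36 ≡ 63 (mod 109) → 5^54 ≡ 1, not primitive root
  g = 6: 6^54 ≡ 108, 6^36 ≡ 63 (mod 109) → none is 1, primitive root!
The smallest primitive root is 6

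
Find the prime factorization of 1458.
2 × 3^6

Divide by primes starting from smallest:
1458 ÷ 2 = 729
729 ÷ 3 = 243
243 ÷ 3 = 81
81 ÷ 3 = 27
27 ÷ 3 = 9
9 ÷ 3 = 3
3 ÷ 3 = 1

1458 = 2 × 3^6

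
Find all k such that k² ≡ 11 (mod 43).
The square roots of 11 mod 43 are 21 and 22. Verify: 21² = 441 ≡ 11 (mod 43)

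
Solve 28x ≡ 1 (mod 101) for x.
83

Using Extended Euclidean Algorithm:
gcd(28, 101) = 1
Bezout coefficients: 28 × -18 + 101 × 5 = 1
So 28 × -18 ≡ 1 (mod 101)
The inverse is -18 mod 101 = 83
Verification: 28 × 83 = 2324 = 23 × 101 + 1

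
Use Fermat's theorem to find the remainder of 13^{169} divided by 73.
29

By Fermat's Little Theorem, a^(p-1) ≡ 1 (mod p) for prime p and gcd(a, p) = 1
Here p = 73, so 13^72 ≡ 1 (mod 73)
We can reduce the exponent: 169 mod 72 = 25
So 13^169 ≡ 13^25 (mod 73)
Computing: 13^25 mod 73 = 29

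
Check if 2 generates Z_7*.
p - 1 = 6 has prime divisors 2, 3. Check 2^(6/q) mod 7 for each: 2^(6/2) = 2^3 ≡ 1, 2^(6/3) = 2^2 ≡ 4 (mod 7). Since 2^3 ≡ 1 (mod 7), the order of 2 divides 3 (in fact the order is 3) ≠ 6, so it is not a primitive root.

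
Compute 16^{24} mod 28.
8

Using successive squaring:
Binary expansion of 24: 11000
Powers of 16 mod 28 (each is the square of the previous):
  16^1 ≡ 16 (mod 28)
  16^2 ≡ 16² = 256 ≡ 4 (mod 28)
  16^4 ≡ 4² = 16 ≡ 16 (mod 28)
  16^8 ≡ 16² = 256 ≡ 4 (mod 28)
  16^16 ≡ 4² = 16 ≡ 16 (mod 28)
24 = 16 + 8, so 16^24 = 16^16 × 16^8 ≡ 16 × 4 (mod 28)
Multiplying step by step:
  16 × 4 = 64 ≡ 8 (mod 28)
Result: 16^24 ≡ 8 (mod 28)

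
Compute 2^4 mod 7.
4 = 4 (binary 100). Repeated squaring mod 7: 2^1 ≡ 2; 2^2 ≡ 2² = 4 ≡ 4; 2^4 ≡ 4² = 16 ≡ 2. So 2^4 ≡ 2 (mod 7).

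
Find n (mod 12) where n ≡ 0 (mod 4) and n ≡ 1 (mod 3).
M = 4 × 3 = 12. M₁ = 3, y₁ ≡ 3 (mod 4). M₂ = 4, y₂ ≡ 1 (mod 3). n = 0×3×3 + 1×4×1 ≡ 4 (mod 12)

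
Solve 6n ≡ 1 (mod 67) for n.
56

Using Extended Euclidean Algorithm:
gcd(6, 67) = 1
Bezout coefficients: 6 × -11 + 67 × 1 = 1
So 6 × -11 ≡ 1 (mod 67)
The inverse is -11 mod 67 = 56
Verification: 6 × 56 = 336 = 5 × 67 + 1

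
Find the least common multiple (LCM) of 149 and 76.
11324

First find GCD(149, 76) using the Euclidean algorithm:
149 = 1 × 76 + 73
76 = 1 × 73 + 3
73 = 24 × 3 + 1
3 = 3 × 1 + 0
GCD(149, 76) = 1

LCM formula: LCM(a, b) = (a × b) / GCD(a, b)
LCM(149, 76) = (149 × 76) / 1
LCM(149, 76) = 11324 / 1
LCM(149, 76) = 11324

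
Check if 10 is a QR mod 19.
By Euler's criterion: 10^{9} ≡ 18 (mod 19). Since this equals -1 (≡ 18), 10 is not a QR.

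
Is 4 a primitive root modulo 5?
No

To verify, check if 4^(4/q) ≢ 1 (mod 5) for each prime divisor q of 4
Divisors of 4 = 4: [1, 2, 4]
  4^(4/2) = 4^2 ≡ 1 (mod 5)
Conclusion: 4 is not a primitive root modulo 5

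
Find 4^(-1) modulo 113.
85

Using Extended Euclidean Algorithm:
gcd(4, 113) = 1
Bezout coefficients: 4 × -28 + 113 × 1 = 1
So 4 × -28 ≡ 1 (mod 113)
The inverse is -28 mod 113 = 85
Verification: 4 × 85 = 340 = 3 × 113 + 1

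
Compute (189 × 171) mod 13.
1

(189 × 171) = 32319
32319 mod 13 = 1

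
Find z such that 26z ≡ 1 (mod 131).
26^(-1) ≡ 126 (mod 131). Verification: 26 × 126 = 3276 ≡ 1 (mod 131)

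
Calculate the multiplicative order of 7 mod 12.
Powers of 7 mod 12: 7^1≡7, 7^2≡1. Order = 2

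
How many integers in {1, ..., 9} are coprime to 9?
6

Prime factorization: 9 = 3^2
Using the formula φ(n) = n × Π(1 - 1/p) for each prime factor p:
φ(9) = 9 × (1 - 1/3)
φ(9) = 6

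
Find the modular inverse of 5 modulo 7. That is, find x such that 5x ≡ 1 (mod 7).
3

Using Extended Euclidean Algorithm:
gcd(5, 7) = 1
Bezout coefficients: 5 × 3 + 7 × -2 = 1
So 5 × 3 ≡ 1 (mod 7)
The inverse is 3 mod 7 = 3
Verification: 5 × 3 = 15 = 2 × 7 + 1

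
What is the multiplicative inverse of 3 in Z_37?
25

Using Extended Euclidean Algorithm:
gcd(3, 37) = 1
Bezout coefficients: 3 × -12 + 37 × 1 = 1
So 3 × -12 ≡ 1 (mod 37)
The inverse is -12 mod 37 = 25
Verification: 3 × 25 = 75 = 2 × 37 + 1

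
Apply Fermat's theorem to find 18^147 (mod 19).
By Fermat: 18^{18} ≡ 1 (mod 19). 147 = 8×18 + 3. So 18^{147} ≡ 18^{3} ≡ 18 (mod 19)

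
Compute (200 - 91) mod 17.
7

(200 - 91) = 109
109 mod 17 = 7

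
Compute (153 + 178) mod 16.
11

(153 + 178) = 331
331 mod 16 = 11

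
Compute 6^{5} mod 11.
10

Using successive squaring:
Binary expansion of 5: 101
Powers of 6 mod 11 (each is the square of the previous):
  6^1 ≡ 6 (mod 11)
  6^2 ≡ 6² = 36 ≡ 3 (mod 11)
  6^4 ≡ 3² = 9 ≡ 9 (mod 11)
5 = 4 + 1, so 6^5 = 6^4 × 6^1 ≡ 9 × 6 (mod 11)
Multiplying step by step:
  9 × 6 = 54 ≡ 10 (mod 11)
Result: 6^5 ≡ 10 (mod 11)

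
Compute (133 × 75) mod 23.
16

(133 × 75) = 9975
9975 mod 23 = 16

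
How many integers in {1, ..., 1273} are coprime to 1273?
1188

Prime factorization: 1273 = 19 × 67
Using the formula φ(n) = n × Π(1 - 1/p) for each prime factor p:
φ(1273) = 1273 × (1 - 1/19) × (1 - 1/67)
φ(1273) = 1188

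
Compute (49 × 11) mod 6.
5

(49 × 11) = 539
539 mod 6 = 5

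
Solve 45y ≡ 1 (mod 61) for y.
45^(-1) ≡ 19 (mod 61). Verification: 45 × 19 = 855 ≡ 1 (mod 61)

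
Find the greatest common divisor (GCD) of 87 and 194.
1

Using the Euclidean algorithm:
87 = 0 × 194 + 87
194 = 2 × 87 + 20
87 = 4 × 20 + 7
20 = 2 × 7 + 6
7 = 1 × 6 + 1
6 = 6 × 1 + 0

GCD(87, 194) = 1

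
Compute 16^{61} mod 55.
16

Using successive squaring:
Binary expansion of 61: 111101
Powers of 16 mod 55 (each is the square of the previous):
  16^1 ≡ 16 (mod 55)
  16^2 ≡ 16² = 256 ≡ 36 (mod 55)
  16^4 ≡ 36² = 1296 ≡ 31 (mod 55)
  16^8 ≡ 31² = 961 ≡ 26 (mod 55)
  16^16 ≡ 26² = 676 ≡ 16 (mod 55)
  16^32 ≡ 16² = 256 ≡ 36 (mod 55)
61 = 32 + 16 + 8 + 4 + 1, so 16^61 = 16^32 × 16^16 × 16^8 × 16^4 × 16^1 ≡ 36 × 16 × 26 × 31 × 16 (mod 55)
Multiplying step by step:
  36 × 16 = 576 ≡ 26 (mod 55)
  26 × 26 = 676 ≡ 16 (mod 55)
  16 × 31 = 496 ≡ 1 (mod 55)
  1 × 16 = 16 ≡ 16 (mod 55)
Result: 16^61 ≡ 16 (mod 55)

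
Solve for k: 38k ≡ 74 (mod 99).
28

Since gcd(38, 99) = 1 divides 74, a solution exists.
Multiply both sides by the inverse of 38 mod 99:
  38^(-1) mod 99 = 86
  x ≡ 86 × 74 ≡ 6364 ≡ 28 (mod 99)
Verification: 38 × 28 = 1064 = 10 × 99 + 74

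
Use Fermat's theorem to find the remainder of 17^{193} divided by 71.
14

By Fermat's Little Theorem, a^(p-1) ≡ 1 (mod p) for prime p and gcd(a, p) = 1
Here p = 71, so 17^70 ≡ 1 (mod 71)
We can reduce the exponent: 193 mod 70 = 53
So 17^193 ≡ 17^53 (mod 71)
Computing: 17^53 mod 71 = 14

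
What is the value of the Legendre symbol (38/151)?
(38/151) = 38^{75} mod 151 = 1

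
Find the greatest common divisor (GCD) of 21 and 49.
7

Using the Euclidean algorithm:
21 = 0 × 49 + 21
49 = 2 × 21 + 7
21 = 3 × 7 + 0

GCD(21, 49) = 7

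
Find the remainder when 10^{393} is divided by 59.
By Fermat: 10^{58} ≡ 1 (mod 59). 393 = 6×58 + 45. So 10^{393} ≡ 10^{45} ≡ 11 (mod 59)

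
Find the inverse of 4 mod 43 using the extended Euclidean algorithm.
Extended GCD: 4(11) + 43(-1) = 1. So 4^(-1) ≡ 11 ≡ 11 (mod 43). Verify: 4 × 11 = 44 ≡ 1 (mod 43)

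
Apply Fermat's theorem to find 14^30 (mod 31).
By Fermat's Little Theorem, 14^{30} ≡ 1 (mod 31) since 31 is prime and gcd(14, 31) = 1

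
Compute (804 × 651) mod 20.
4

(804 × 651) = 523404
523404 mod 20 = 4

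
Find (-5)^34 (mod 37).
Using repeated squaring. (-5) ≡ 32 (mod 37). 34 = 32 + 2 (binary 100010). Repeated squaring mod 37: 32^1 ≡ 32; 32^2 ≡ 32² = 1024 ≡ 25; 32^4 ≡ 25² = 625 ≡ 33; 32^8 ≡ 33² = 1089 ≡ 16; 32^16 ≡ 16² = 256 ≡ 34; 32^32 ≡ 34² = 1156 ≡ 9. Multiply: (-5)^34 ≡ 32^32 × 32^2 ≡ 9 × 25 (mod 37): 9 × 25 = 225 ≡ 3. So (-5)^34 ≡ 3 (mod 37).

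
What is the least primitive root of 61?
2

A primitive root g modulo p has order p-1 = 60
Prime divisors of 60: [2, 3, 5]
g is a primitive root iff g^(60/q) ≢ 1 (mod 61) for each prime divisor q
Testing small values:
  g = 2: 2^30 ≡ 60, 2^20 ≡ 47, 2^12 ≡ 9 (mod 61) → none is 1, primitive root!
The smallest primitive root is 2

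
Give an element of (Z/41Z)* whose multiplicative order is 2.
40 has order 2 mod 41 since 40^{2} ≡ 1 (mod 41) and no smaller power works.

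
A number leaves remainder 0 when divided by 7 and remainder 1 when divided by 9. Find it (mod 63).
M = 7 × 9 = 63. M₁ = 9, y₁ ≡ 4 (mod 7). M₂ = 7, y₂ ≡ 4 (mod 9). k = 0×9×4 + 1×7×4 ≡ 28 (mod 63)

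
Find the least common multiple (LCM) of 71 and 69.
4899

First find GCD(71, 69) using the Euclidean algorithm:
71 = 1 × 69 + 2
69 = 34 × 2 + 1
2 = 2 × 1 + 0
GCD(71, 69) = 1

LCM formula: LCM(a, b) = (a × b) / GCD(a, b)
LCM(71, 69) = (71 × 69) / 1
LCM(71, 69) = 4899 / 1
LCM(71, 69) = 4899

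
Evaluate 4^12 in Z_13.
Using Fermat: 4^{12} ≡ 1 (mod 13). 12 ≡ 0 (mod 12). So 4^{12} ≡ 4^{0} ≡ 1 (mod 13)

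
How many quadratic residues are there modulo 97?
For prime 97, there are (p-1)/2 = (97-1)/2 = 48 quadratic residues (excluding 0).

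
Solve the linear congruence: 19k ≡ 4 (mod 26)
18

Since gcd(19, 26) = 1 divides 4, a solution exists.
Multiply both sides by the inverse of 19 mod 26:
  19^(-1) mod 26 = 11
  x ≡ 11 × 4 ≡ 44 ≡ 18 (mod 26)
Verification: 19 × 18 = 342 = 13 × 26 + 4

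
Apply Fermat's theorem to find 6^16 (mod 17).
By Fermat's Little Theorem, 6^{16} ≡ 1 (mod 17) since 17 is prime and gcd(6, 17) = 1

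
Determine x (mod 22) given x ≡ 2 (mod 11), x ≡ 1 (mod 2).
13

Using the Chinese Remainder Theorem:
M = product of moduli = 22
For equation 1: M_1 = 2, 2 ≡ 2 (mod 11), inverse of 2 mod 11 is 6 (check: 2 × 6 = 12 ≡ 1 (mod 11))
For equation 2: M_2 = 11, 11 ≡ 1 (mod 2), inverse of 11 mod 2 is 1 (check: 1 × 1 = 1 ≡ 1 (mod 2))
Combine: x ≡ Σ r_i×M_i×(M_i⁻¹ mod m_i) = 2×2×6 + 1×11×1 = 24 + 11 = 35
35 mod 22 = 13
x ≡ 13 (mod 22)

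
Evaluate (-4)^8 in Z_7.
(-4) ≡ 3 (mod 7). 8 = 8 (binary 1000). Repeated squaring mod 7: 3^1 ≡ 3; 3^2 ≡ 3² = 9 ≡ 2; 3^4 ≡ 2² = 4 ≡ 4; 3^8 ≡ 4² = 16 ≡ 2. So (-4)^8 ≡ 2 (mod 7).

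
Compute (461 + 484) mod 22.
21

(461 + 484) = 945
945 mod 22 = 21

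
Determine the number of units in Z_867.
544

Prime factorization: 867 = 3 × 17^2
Using the formula φ(n) = n × Π(1 - 1/p) for each prime factor p:
φ(867) = 867 × (1 - 1/3) × (1 - 1/17)
φ(867) = 544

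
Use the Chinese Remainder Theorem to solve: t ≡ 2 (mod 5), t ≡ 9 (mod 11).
M = 5 × 11 = 55. M₁ = 11, y₁ ≡ 1 (mod 5). M₂ = 5, y₂ ≡ 9 (mod 11). t = 2×11×1 + 9×5×9 ≡ 42 (mod 55)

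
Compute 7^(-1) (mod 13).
7^(-1) ≡ 2 (mod 13). Verification: 7 × 2 = 14 ≡ 1 (mod 13)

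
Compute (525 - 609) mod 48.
12

(525 - 609) = -84
-84 mod 48 = 12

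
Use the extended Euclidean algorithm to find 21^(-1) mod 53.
Extended GCD: 21(-5) + 53(2) = 1. So 21^(-1) ≡ 48 ≡ 48 (mod 53). Verify: 21 × 48 = 1008 ≡ 1 (mod 53)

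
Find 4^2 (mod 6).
2 = 2 (binary 10). Repeated squaring mod 6: 4^1 ≡ 4; 4^2 ≡ 4² = 16 ≡ 4. So 4^2 ≡ 4 (mod 6).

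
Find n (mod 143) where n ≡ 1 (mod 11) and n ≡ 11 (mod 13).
M = 11 × 13 = 143. M₁ = 13, y₁ ≡ 6 (mod 11). M₂ = 11, y₂ ≡ 6 (mod 13). n = 1×13×6 + 11×11×6 ≡ 89 (mod 143)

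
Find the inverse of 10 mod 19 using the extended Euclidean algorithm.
Extended GCD: 10(2) + 19(-1) = 1. So 10^(-1) ≡ 2 ≡ 2 (mod 19). Verify: 10 × 2 = 20 ≡ 1 (mod 19)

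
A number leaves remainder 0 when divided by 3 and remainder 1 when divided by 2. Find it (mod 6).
M = 3 × 2 = 6. M₁ = 2, y₁ ≡ 2 (mod 3). M₂ = 3, y₂ ≡ 1 (mod 2). z = 0×2×2 + 1×3×1 ≡ 3 (mod 6)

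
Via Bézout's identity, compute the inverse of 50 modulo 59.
Extended GCD: 50(13) + 59(-11) = 1. So 50^(-1) ≡ 13 ≡ 13 (mod 59). Verify: 50 × 13 = 650 ≡ 1 (mod 59)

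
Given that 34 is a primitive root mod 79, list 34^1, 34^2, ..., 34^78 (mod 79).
g^1, g^2, ..., g^{78} mod 79: {34, 50, 41, 51, 75, 22, 37, 73, 33, 16, 70, 10, 24, 26, 15, 36, 39, 62, 54, 19, 14, 2, 68, 21, 3, 23, 71, 44, 74, 67, 66, 32, 61, 20, 48, 52, 30, 72, 78, 45, 29, 38, 28, 4, 57, 42, 6, 46, 63, 9, 69, 55, 53, 64, 43, 40, 17, 25, 60, 65, 77, 11, 58, 76, 56, 8, 35, 5, 12, 13, 47, 18, 59, 31, 27, 49, 7, 1}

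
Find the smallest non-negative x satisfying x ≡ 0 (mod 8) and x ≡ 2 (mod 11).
M = 8 × 11 = 88. M₁ = 11, y₁ ≡ 3 (mod 8). M₂ = 8, y₂ ≡ 7 (mod 11). x = 0×11×3 + 2×8×7 ≡ 24 (mod 88)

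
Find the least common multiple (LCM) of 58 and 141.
8178

First find GCD(58, 141) using the Euclidean algorithm:
58 = 0 × 141 + 58
141 = 2 × 58 + 25
58 = 2 × 25 + 8
25 = 3 × 8 + 1
8 = 8 × 1 + 0
GCD(58, 141) = 1

LCM formula: LCM(a, b) = (a × b) / GCD(a, b)
LCM(58, 141) = (58 × 141) / 1
LCM(58, 141) = 8178 / 1
LCM(58, 141) = 8178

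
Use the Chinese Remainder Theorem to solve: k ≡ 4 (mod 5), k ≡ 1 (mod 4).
M = 5 × 4 = 20. M₁ = 4, y₁ ≡ 4 (mod 5). M₂ = 5, y₂ ≡ 1 (mod 4). k = 4×4×4 + 1×5×1 ≡ 9 (mod 20)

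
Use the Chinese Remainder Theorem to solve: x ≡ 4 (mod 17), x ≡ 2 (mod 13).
106

Using the Chinese Remainder Theorem:
M = product of moduli = 221
For equation 1: M_1 = 13, 13 ≡ 13 (mod 17), inverse of 13 mod 17 is 4 (check: 13 × 4 = 52 ≡ 1 (mod 17))
For equation 2: M_2 = 17, 17 ≡ 4 (mod 13), inverse of 17 mod 13 is 10 (check: 4 × 10 = 40 ≡ 1 (mod 13))
Combine: x ≡ Σ r_i×M_i×(M_i⁻¹ mod m_i) = 4×13×4 + 2×17×10 = 208 + 340 = 548
548 mod 221 = 106
x ≡ 106 (mod 221)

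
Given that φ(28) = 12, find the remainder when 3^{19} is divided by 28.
By Euler: 3^{12} ≡ 1 (mod 28) since gcd(3, 28) = 1. 19 = 1×12 + 7. So 3^{19} ≡ 3^{7} ≡ 3 (mod 28)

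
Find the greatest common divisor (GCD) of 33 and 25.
1

Using the Euclidean algorithm:
33 = 1 × 25 + 8
25 = 3 × 8 + 1
8 = 8 × 1 + 0

GCD(33, 25) = 1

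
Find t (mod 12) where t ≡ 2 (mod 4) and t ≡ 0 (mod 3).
M = 4 × 3 = 12. M₁ = 3, y₁ ≡ 3 (mod 4). M₂ = 4, y₂ ≡ 1 (mod 3). t = 2×3×3 + 0×4×1 ≡ 6 (mod 12)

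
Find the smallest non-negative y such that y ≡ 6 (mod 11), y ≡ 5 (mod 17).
39

Using the Chinese Remainder Theorem:
M = product of moduli = 187
For equation 1: M_1 = 17, 17 ≡ 6 (mod 11), inverse of 17 mod 11 is 2 (check: 6 × 2 = 12 ≡ 1 (mod 11))
For equation 2: M_2 = 11, 11 ≡ 11 (mod 17), inverse of 11 mod 17 is 14 (check: 11 × 14 = 154 ≡ 1 (mod 17))
Combine: y ≡ Σ r_i×M_i×(M_i⁻¹ mod m_i) = 6×17×2 + 5×11×14 = 204 + 770 = 974
974 mod 187 = 39
y ≡ 39 (mod 187)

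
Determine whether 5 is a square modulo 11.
By Euler's criterion: 5^{5} ≡ 1 (mod 11). Since this equals 1, 5 is a QR.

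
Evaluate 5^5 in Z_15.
5 = 4 + 1 (binary 101). Repeated squaring mod 15: 5^1 ≡ 5; 5^2 ≡ 5² = 25 ≡ 10; 5^4 ≡ 10² = 100 ≡ 10. Multiply: 5^5 = 5^4 × 5^1 ≡ 10 × 5 (mod 15): 10 × 5 = 50 ≡ 5. So 5^5 ≡ 5 (mod 15).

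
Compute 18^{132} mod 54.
0

Using successive squaring:
Binary expansion of 132: 10000100
Powers of 18 mod 54 (each is the square of the previous):
  18^1 ≡ 18 (mod 54)
  18^2 ≡ 18² = 324 ≡ 0 (mod 54)
  18^4 ≡ 0² = 0 ≡ 0 (mod 54)
  18^8 ≡ 0² = 0 ≡ 0 (mod 54)
  18^16 ≡ 0² = 0 ≡ 0 (mod 54)
  18^32 ≡ 0² = 0 ≡ 0 (mod 54)
  18^64 ≡ 0² = 0 ≡ 0 (mod 54)
  18^128 ≡ 0² = 0 ≡ 0 (mod 54)
132 = 128 + 4, so 18^132 = 18^128 × 18^4 ≡ 0 × 0 (mod 54)
Multiplying step by step:
  0 × 0 = 0 ≡ 0 (mod 54)
Result: 18^132 ≡ 0 (mod 54)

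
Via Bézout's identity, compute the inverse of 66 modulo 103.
Extended GCD: 66(-39) + 103(25) = 1. So 66^(-1) ≡ 64 ≡ 64 (mod 103). Verify: 66 × 64 = 4224 ≡ 1 (mod 103)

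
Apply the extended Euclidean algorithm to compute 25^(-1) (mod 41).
Extended GCD: 25(-18) + 41(11) = 1. So 25^(-1) ≡ 23 ≡ 23 (mod 41). Verify: 25 × 23 = 575 ≡ 1 (mod 41)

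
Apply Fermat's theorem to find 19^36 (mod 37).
By Fermat's Little Theorem, 19^{36} ≡ 1 (mod 37) since 37 is prime and gcd(19, 37) = 1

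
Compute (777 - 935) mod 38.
32

(777 - 935) = -158
-158 mod 38 = 32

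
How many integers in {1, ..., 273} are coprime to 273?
144

Prime factorization: 273 = 3 × 7 × 13
Using the formula φ(n) = n × Π(1 - 1/p) for each prime factor p:
φ(273) = 273 × (1 - 1/3) × (1 - 1/7) × (1 - 1/13)
φ(273) = 144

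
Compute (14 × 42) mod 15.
3

(14 × 42) = 588
588 mod 15 = 3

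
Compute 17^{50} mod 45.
19

Using successive squaring:
Binary expansion of 50: 110010
Powers of 17 mod 45 (each is the square of the previous):
  17^1 ≡ 17 (mod 45)
  17^2 ≡ 17² = 289 ≡ 19 (mod 45)
  17^4 ≡ 19² = 361 ≡ 1 (mod 45)
  17^8 ≡ 1² = 1 ≡ 1 (mod 45)
  17^16 ≡ 1² = 1 ≡ 1 (mod 45)
  17^32 ≡ 1² = 1 ≡ 1 (mod 45)
50 = 32 + 16 + 2, so 17^50 = 17^32 × 17^16 × 17^2 ≡ 1 × 1 × 19 (mod 45)
Multiplying step by step:
  1 × 1 = 1 ≡ 1 (mod 45)
  1 × 19 = 19 ≡ 19 (mod 45)
Result: 17^50 ≡ 19 (mod 45)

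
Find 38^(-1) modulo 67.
30

Using Extended Euclidean Algorithm:
gcd(38, 67) = 1
Bezout coefficients: 38 × 30 + 67 × -17 = 1
So 38 × 30 ≡ 1 (mod 67)
The inverse is 30 mod 67 = 30
Verification: 38 × 30 = 1140 = 17 × 67 + 1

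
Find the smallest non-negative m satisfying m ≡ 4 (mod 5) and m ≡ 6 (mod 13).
M = 5 × 13 = 65. M₁ = 13, y₁ ≡ 2 (mod 5). M₂ = 5, y₂ ≡ 8 (mod 13). m = 4×13×2 + 6×5×8 ≡ 19 (mod 65)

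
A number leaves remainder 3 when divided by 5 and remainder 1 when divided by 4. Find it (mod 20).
M = 5 × 4 = 20. M₁ = 4, y₁ ≡ 4 (mod 5). M₂ = 5, y₂ ≡ 1 (mod 4). k = 3×4×4 + 1×5×1 ≡ 13 (mod 20)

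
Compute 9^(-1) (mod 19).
9^(-1) ≡ 17 (mod 19). Verification: 9 × 17 = 153 ≡ 1 (mod 19)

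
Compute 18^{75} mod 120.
72

Using successive squaring:
Binary expansion of 75: 1001011
Powers of 18 mod 120 (each is the square of the previous):
  18^1 ≡ 18 (mod 120)
  18^2 ≡ 18² = 324 ≡ 84 (mod 120)
  18^4 ≡ 84² = 7056 ≡ 96 (mod 120)
  18^8 ≡ 96² = 9216 ≡ 96 (mod 120)
  18^16 ≡ 96² = 9216 ≡ 96 (mod 120)
  18^32 ≡ 96² = 9216 ≡ 96 (mod 120)
  18^64 ≡ 96² = 9216 ≡ 96 (mod 120)
75 = 64 + 8 + 2 + 1, so 18^75 = 18^64 × 18^8 × 18^2 × 18^1 ≡ 96 × 96 × 84 × 18 (mod 120)
Multiplying step by step:
  96 × 96 = 9216 ≡ 96 (mod 120)
  96 × 84 = 8064 ≡ 24 (mod 120)
  24 × 18 = 432 ≡ 72 (mod 120)
Result: 18^75 ≡ 72 (mod 120)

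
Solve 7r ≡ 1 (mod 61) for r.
7^(-1) ≡ 35 (mod 61). Verification: 7 × 35 = 245 ≡ 1 (mod 61)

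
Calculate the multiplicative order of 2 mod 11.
Powers of 2 mod 11: 2^1≡2, 2^2≡4, 2^3≡8, 2^4≡5, 2^5≡10, 2^6≡9, 2^7≡7, 2^8≡3, 2^9≡6, 2^10≡1. Order = 10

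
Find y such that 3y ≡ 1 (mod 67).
3^(-1) ≡ 45 (mod 67). Verification: 3 × 45 = 135 ≡ 1 (mod 67)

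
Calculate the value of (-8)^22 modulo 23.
Using Fermat: (-8)^{22} ≡ 1 (mod 23). 22 ≡ 0 (mod 22). So (-8)^{22} ≡ (-8)^{0} ≡ 1 (mod 23)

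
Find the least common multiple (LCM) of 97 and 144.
13968

First find GCD(97, 144) using the Euclidean algorithm:
97 = 0 × 144 + 97
144 = 1 × 97 + 47
97 = 2 × 47 + 3
47 = 15 × 3 + 2
3 = 1 × 2 + 1
2 = 2 × 1 + 0
GCD(97, 144) = 1

LCM formula: LCM(a, b) = (a × b) / GCD(a, b)
LCM(97, 144) = (97 × 144) / 1
LCM(97, 144) = 13968 / 1
LCM(97, 144) = 13968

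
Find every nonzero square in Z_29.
QRs mod 29: {1, 4, 5, 6, 7, 9, 13, 16, 20, 22, 23, 24, 25, 28}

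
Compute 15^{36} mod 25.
0

Using successive squaring:
Binary expansion of 36: 100100
Powers of 15 mod 25 (each is the square of the previous):
  15^1 ≡ 15 (mod 25)
  15^2 ≡ 15² = 225 ≡ 0 (mod 25)
  15^4 ≡ 0² = 0 ≡ 0 (mod 25)
  15^8 ≡ 0² = 0 ≡ 0 (mod 25)
  15^16 ≡ 0² = 0 ≡ 0 (mod 25)
  15^32 ≡ 0² = 0 ≡ 0 (mod 25)
36 = 32 + 4, so 15^36 = 15^32 × 15^4 ≡ 0 × 0 (mod 25)
Multiplying step by step:
  0 × 0 = 0 ≡ 0 (mod 25)
Result: 15^36 ≡ 0 (mod 25)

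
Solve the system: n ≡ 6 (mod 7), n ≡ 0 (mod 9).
M = 7 × 9 = 63. M₁ = 9, y₁ ≡ 4 (mod 7). M₂ = 7, y₂ ≡ 4 (mod 9). n = 6×9×4 + 0×7×4 ≡ 27 (mod 63)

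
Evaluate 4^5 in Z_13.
5 = 4 + 1 (binary 101). Repeated squaring mod 13: 4^1 ≡ 4; 4^2 ≡ 4² = 16 ≡ 3; 4^4 ≡ 3² = 9 ≡ 9. Multiply: 4^5 = 4^4 × 4^1 ≡ 9 × 4 (mod 13): 9 × 4 = 36 ≡ 10. So 4^5 ≡ 10 (mod 13).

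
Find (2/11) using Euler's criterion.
(2/11) = 2^{5} mod 11 = -1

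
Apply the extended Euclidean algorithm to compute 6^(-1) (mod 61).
Extended GCD: 6(-10) + 61(1) = 1. So 6^(-1) ≡ 51 ≡ 51 (mod 61). Verify: 6 × 51 = 306 ≡ 1 (mod 61)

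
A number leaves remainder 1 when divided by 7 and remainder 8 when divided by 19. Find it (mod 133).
M = 7 × 19 = 133. M₁ = 19, y₁ ≡ 3 (mod 7). M₂ = 7, y₂ ≡ 11 (mod 19). x = 1×19×3 + 8×7×11 ≡ 8 (mod 133)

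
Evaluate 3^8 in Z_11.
8 = 8 (binary 1000). Repeated squaring mod 11: 3^1 ≡ 3; 3^2 ≡ 3² = 9 ≡ 9; 3^4 ≡ 9² = 81 ≡ 4; 3^8 ≡ 4² = 16 ≡ 5. So 3^8 ≡ 5 (mod 11).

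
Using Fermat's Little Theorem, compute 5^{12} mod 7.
1

By Fermat's Little Theorem, a^(p-1) ≡ 1 (mod p) for prime p and gcd(a, p) = 1
Here p = 7, so 5^6 ≡ 1 (mod 7)
We can reduce the exponent: 12 mod 6 = 0
So 5^12 ≡ 5^0 (mod 7)
Computing: 5^0 mod 7 = 1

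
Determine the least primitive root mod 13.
p - 1 = 12 has prime divisors 2, 3. h is a primitive root mod 13 iff h^(12/q) ≢ 1 (mod 13) for each such q.
h = 2: 2^6 ≡ 12, 2^4 ≡ 3 (mod 13); none is 1, so 2 has order 12 and is a primitive root.
The smallest primitive root mod 13 is g = 2.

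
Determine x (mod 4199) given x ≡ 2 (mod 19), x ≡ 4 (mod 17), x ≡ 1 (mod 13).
3251

Using the Chinese Remainder Theorem:
M = product of moduli = 4199
For equation 1: M_1 = 221, 221 ≡ 12 (mod 19), inverse of 221 mod 19 is 8 (check: 12 × 8 = 96 ≡ 1 (mod 19))
For equation 2: M_2 = 247, 247 ≡ 9 (mod 17), inverse of 247 mod 17 is 2 (check: 9 × 2 = 18 ≡ 1 (mod 17))
For equation 3: M_3 = 323, 323 ≡ 11 (mod 13), inverse of 323 mod 13 is 6 (check: 11 × 6 = 66 ≡ 1 (mod 13))
Combine: x ≡ Σ r_i×M_i×(M_i⁻¹ mod m_i) = 2×221×8 + 4×247×2 + 1×323×6 = 3536 + 1976 + 1938 = 7450
7450 mod 4199 = 3251
x ≡ 3251 (mod 4199)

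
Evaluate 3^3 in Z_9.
3 = 2 + 1 (binary 11). Repeated squaring mod 9: 3^1 ≡ 3; 3^2 ≡ 3² = 9 ≡ 0. Multiply: 3^3 = 3^2 × 3^1 ≡ 0 × 3 (mod 9): 0 × 3 = 0 ≡ 0. So 3^3 ≡ 0 (mod 9).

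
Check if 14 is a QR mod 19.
By Euler's criterion: 14^{9} ≡ 18 (mod 19). Since this equals -1 (≡ 18), 14 is not a QR.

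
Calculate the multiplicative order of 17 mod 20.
Powers of 17 mod 20: 17^1≡17, 17^2≡9, 17^3≡13, 17^4≡1. Order = 4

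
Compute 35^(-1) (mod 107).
52

Using Extended Euclidean Algorithm:
gcd(35, 107) = 1
Bezout coefficients: 35 × 52 + 107 × -17 = 1
So 35 × 52 ≡ 1 (mod 107)
The inverse is 52 mod 107 = 52
Verification: 35 × 52 = 1820 = 17 × 107 + 1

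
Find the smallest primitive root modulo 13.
2

A primitive root g modulo p has order p-1 = 12
Prime divisors of 12: [2, 3]
g is a primitive root iff g^(12/q) ≢ 1 (mod 13) for each prime divisor q
Testing small values:
  g = 2: 2^6 ≡ 12, 2^4 ≡ 3 (mod 13) → none is 1, primitive root!
The smallest primitive root is 2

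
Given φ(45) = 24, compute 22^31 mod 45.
By Euler: 22^{24} ≡ 1 (mod 45) since gcd(22, 45) = 1. 31 = 1×24 + 7. So 22^{31} ≡ 22^{7} ≡ 13 (mod 45)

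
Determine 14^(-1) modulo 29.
14^(-1) ≡ 27 (mod 29). Verification: 14 × 27 = 378 ≡ 1 (mod 29)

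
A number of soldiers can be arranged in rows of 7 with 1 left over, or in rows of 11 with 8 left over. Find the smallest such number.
M = 7 × 11 = 77. M₁ = 11, y₁ ≡ 2 (mod 7). M₂ = 7, y₂ ≡ 8 (mod 11). y = 1×11×2 + 8×7×8 ≡ 8 (mod 77). The smallest positive such number is 8.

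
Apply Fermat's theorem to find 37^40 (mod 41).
By Fermat's Little Theorem, 37^{40} ≡ 1 (mod 41) since 41 is prime and gcd(37, 41) = 1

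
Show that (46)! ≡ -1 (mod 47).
(46)! mod 47 = 46. Since this equals -1 (mod 47), Wilson confirms 47 is prime.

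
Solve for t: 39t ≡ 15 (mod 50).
35

Since gcd(39, 50) = 1 divides 15, a solution exists.
Multiply both sides by the inverse of 39 mod 50:
  39^(-1) mod 50 = 9
  x ≡ 9 × 15 ≡ 135 ≡ 35 (mod 50)
Verification: 39 × 35 = 1365 = 27 × 50 + 15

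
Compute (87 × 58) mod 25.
21

(87 × 58) = 5046
5046 mod 25 = 21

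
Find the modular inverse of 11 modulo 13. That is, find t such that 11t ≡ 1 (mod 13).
6

Using Extended Euclidean Algorithm:
gcd(11, 13) = 1
Bezout coefficients: 11 × 6 + 13 × -5 = 1
So 11 × 6 ≡ 1 (mod 13)
The inverse is 6 mod 13 = 6
Verification: 11 × 6 = 66 = 5 × 13 + 1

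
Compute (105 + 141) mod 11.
4

(105 + 141) = 246
246 mod 11 = 4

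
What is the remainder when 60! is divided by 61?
By Wilson's theorem, (60)! ≡ -1 ≡ 60 (mod 61)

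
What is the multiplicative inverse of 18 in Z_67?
41

Using Extended Euclidean Algorithm:
gcd(18, 67) = 1
Bezout coefficients: 18 × -26 + 67 × 7 = 1
So 18 × -26 ≡ 1 (mod 67)
The inverse is -26 mod 67 = 41
Verification: 18 × 41 = 738 = 11 × 67 + 1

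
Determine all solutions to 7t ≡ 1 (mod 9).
4

Since gcd(7, 9) = 1 divides 1, a solution exists.
Multiply both sides by the inverse of 7 mod 9:
  7^(-1) mod 9 = 4
  x ≡ 4 × 1 ≡ 4 ≡ 4 (mod 9)
Verification: 7 × 4 = 28 = 3 × 9 + 1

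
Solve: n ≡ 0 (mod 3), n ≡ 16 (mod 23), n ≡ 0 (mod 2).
M = 3 × 23 × 2 = 138. M₁ = 46, y₁ ≡ 1 (mod 3). M₂ = 6, y₂ ≡ 4 (mod 23). M₃ = 69, y₃ ≡ 1 (mod 2). n = 0×46×1 + 16×6×4 + 0×69×1 ≡ 108 (mod 138)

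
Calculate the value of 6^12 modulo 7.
Using Fermat: 6^{6} ≡ 1 (mod 7). 12 ≡ 0 (mod 6). So 6^{12} ≡ 6^{0} ≡ 1 (mod 7)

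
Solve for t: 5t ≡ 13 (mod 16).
9

Since gcd(5, 16) = 1 divides 13, a solution exists.
Multiply both sides by the inverse of 5 mod 16:
  5^(-1) mod 16 = 13
  x ≡ 13 × 13 ≡ 169 ≡ 9 (mod 16)
Verification: 5 × 9 = 45 = 2 × 16 + 13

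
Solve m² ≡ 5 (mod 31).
The square roots of 5 mod 31 are 25 and 6. Verify: 25² = 625 ≡ 5 (mod 31)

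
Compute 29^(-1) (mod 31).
29^(-1) ≡ 15 (mod 31). Verification: 29 × 15 = 435 ≡ 1 (mod 31)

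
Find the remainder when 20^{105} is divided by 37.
By Fermat: 20^{36} ≡ 1 (mod 37). 105 = 2×36 + 33. So 20^{105} ≡ 20^{33} ≡ 14 (mod 37)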